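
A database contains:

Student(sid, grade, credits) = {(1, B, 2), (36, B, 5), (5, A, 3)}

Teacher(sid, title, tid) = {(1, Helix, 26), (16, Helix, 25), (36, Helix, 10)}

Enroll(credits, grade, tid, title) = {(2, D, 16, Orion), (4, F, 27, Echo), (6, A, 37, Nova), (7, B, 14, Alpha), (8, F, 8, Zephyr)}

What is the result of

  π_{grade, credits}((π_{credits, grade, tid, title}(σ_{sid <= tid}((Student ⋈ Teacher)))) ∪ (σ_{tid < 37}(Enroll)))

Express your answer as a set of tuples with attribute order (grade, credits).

{(B, 2), (B, 7), (D, 2), (F, 4), (F, 8)}

Joining Student and Teacher on sid yields {(1, B, 2, Helix, 26), (36, B, 5, Helix, 10)}.
Selection sid <= tid: {(1, B, 2, Helix, 26)}
Projecting to credits, grade, tid, title: {(2, B, 26, Helix)}
Selection tid < 37: {(2, D, 16, Orion), (4, F, 27, Echo), (7, B, 14, Alpha), (8, F, 8, Zephyr)}
Union: {(2, B, 26, Helix)} with {(2, D, 16, Orion), (4, F, 27, Echo), (7, B, 14, Alpha), (8, F, 8, Zephyr)} → {(2, B, 26, Helix), (2, D, 16, Orion), (4, F, 27, Echo), (7, B, 14, Alpha), (8, F, 8, Zephyr)}
Projecting to grade, credits: {(B, 2), (B, 7), (D, 2), (F, 4), (F, 8)}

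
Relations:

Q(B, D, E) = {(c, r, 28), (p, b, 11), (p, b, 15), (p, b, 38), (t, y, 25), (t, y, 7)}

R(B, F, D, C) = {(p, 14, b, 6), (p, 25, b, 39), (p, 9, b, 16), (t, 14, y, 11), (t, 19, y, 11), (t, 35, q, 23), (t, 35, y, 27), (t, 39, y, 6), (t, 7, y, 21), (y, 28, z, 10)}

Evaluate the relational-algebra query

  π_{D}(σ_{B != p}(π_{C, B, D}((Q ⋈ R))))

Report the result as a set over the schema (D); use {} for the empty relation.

Natural join on B, D: {(p, b, 11, 14, 6), (p, b, 11, 25, 39), (p, b, 11, 9, 16), (p, b, 15, 14, 6), (p, b, 15, 25, 39), (p, b, 15, 9, 16), (p, b, 38, 14, 6), (p, b, 38, 25, 39), (p, b, 38, 9, 16), (t, y, 25, 14, 11), (t, y, 25, 19, 11), (t, y, 25, 35, 27), (t, y, 25, 39, 6), (t, y, 25, 7, 21), (t, y, 7, 14, 11), (t, y, 7, 19, 11), (t, y, 7, 35, 27), (t, y, 7, 39, 6), (t, y, 7, 7, 21)}
Projecting to C, B, D (12 duplicate(s) eliminated): {(11, t, y), (16, p, b), (21, t, y), (27, t, y), (39, p, b), (6, p, b), (6, t, y)}
σ[B != p]: keep tuples satisfying B != p → {(11, t, y), (21, t, y), (27, t, y), (6, t, y)}
Projecting to D (3 duplicate(s) eliminated): {y}

{y}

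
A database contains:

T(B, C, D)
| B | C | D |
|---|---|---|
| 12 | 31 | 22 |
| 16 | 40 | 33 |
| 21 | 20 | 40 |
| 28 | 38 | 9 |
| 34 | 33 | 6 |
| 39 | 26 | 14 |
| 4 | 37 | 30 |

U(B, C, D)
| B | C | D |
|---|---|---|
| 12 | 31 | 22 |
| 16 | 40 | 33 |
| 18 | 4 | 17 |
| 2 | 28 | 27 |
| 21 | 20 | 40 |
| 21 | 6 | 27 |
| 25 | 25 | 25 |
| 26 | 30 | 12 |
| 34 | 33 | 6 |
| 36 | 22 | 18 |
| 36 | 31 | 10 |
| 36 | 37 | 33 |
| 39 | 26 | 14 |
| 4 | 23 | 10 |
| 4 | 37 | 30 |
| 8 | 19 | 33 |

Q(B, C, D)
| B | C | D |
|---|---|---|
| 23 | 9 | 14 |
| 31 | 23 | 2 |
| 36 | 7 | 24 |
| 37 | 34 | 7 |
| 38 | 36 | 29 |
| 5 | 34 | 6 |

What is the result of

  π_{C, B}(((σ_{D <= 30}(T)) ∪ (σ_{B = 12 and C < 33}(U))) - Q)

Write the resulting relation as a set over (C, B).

{(26, 39), (31, 12), (33, 34), (37, 4), (38, 28)}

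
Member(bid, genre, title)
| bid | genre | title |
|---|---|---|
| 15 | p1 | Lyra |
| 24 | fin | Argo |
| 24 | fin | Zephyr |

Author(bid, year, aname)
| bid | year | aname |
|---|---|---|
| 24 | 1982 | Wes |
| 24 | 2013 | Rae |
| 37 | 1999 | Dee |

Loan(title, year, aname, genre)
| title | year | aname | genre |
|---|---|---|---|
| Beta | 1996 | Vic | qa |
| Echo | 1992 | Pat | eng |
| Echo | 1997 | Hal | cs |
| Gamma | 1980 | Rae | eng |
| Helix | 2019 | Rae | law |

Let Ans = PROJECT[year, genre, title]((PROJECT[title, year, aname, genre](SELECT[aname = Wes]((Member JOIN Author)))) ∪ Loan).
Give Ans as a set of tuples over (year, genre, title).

{(1980, eng, Gamma), (1982, fin, Argo), (1982, fin, Zephyr), (1992, eng, Echo), (1996, qa, Beta), (1997, cs, Echo), (2019, law, Helix)}

Natural join on bid: {(24, fin, Argo, 1982, Wes), (24, fin, Argo, 2013, Rae), (24, fin, Zephyr, 1982, Wes), (24, fin, Zephyr, 2013, Rae)}
Selection aname = Wes: {(24, fin, Argo, 1982, Wes), (24, fin, Zephyr, 1982, Wes)}
Keep only column(s) title, year, aname, genre: {(Argo, 1982, Wes, fin), (Zephyr, 1982, Wes, fin)}
Union: {(Argo, 1982, Wes, fin), (Zephyr, 1982, Wes, fin)} with {(Beta, 1996, Vic, qa), (Echo, 1992, Pat, eng), (Echo, 1997, Hal, cs), (Gamma, 1980, Rae, eng), (Helix, 2019, Rae, law)} → {(Argo, 1982, Wes, fin), (Beta, 1996, Vic, qa), (Echo, 1992, Pat, eng), (Echo, 1997, Hal, cs), (Gamma, 1980, Rae, eng), (Helix, 2019, Rae, law), (Zephyr, 1982, Wes, fin)}
Keep only column(s) year, genre, title: {(1980, eng, Gamma), (1982, fin, Argo), (1982, fin, Zephyr), (1992, eng, Echo), (1996, qa, Beta), (1997, cs, Echo), (2019, law, Helix)}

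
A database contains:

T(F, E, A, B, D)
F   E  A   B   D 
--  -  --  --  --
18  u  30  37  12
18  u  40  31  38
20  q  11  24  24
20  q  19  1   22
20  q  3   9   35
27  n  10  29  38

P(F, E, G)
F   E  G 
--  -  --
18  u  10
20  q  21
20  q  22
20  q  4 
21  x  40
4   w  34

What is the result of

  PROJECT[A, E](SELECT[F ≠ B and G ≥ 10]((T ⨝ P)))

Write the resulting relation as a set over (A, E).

{(11, q), (19, q), (3, q), (30, u), (40, u)}

Natural join on F, E: {(18, u, 30, 37, 12, 10), (18, u, 40, 31, 38, 10), (20, q, 11, 24, 24, 21), (20, q, 11, 24, 24, 22), (20, q, 11, 24, 24, 4), (20, q, 19, 1, 22, 21), (20, q, 19, 1, 22, 22), (20, q, 19, 1, 22, 4), (20, q, 3, 9, 35, 21), (20, q, 3, 9, 35, 22), (20, q, 3, 9, 35, 4)}
Selection F ≠ B and G ≥ 10: {(18, u, 30, 37, 12, 10), (18, u, 40, 31, 38, 10), (20, q, 11, 24, 24, 21), (20, q, 11, 24, 24, 22), (20, q, 19, 1, 22, 21), (20, q, 19, 1, 22, 22), (20, q, 3, 9, 35, 21), (20, q, 3, 9, 35, 22)}
π[A, E]: project onto (A, E) (3 duplicate(s) eliminated) → {(11, q), (19, q), (3, q), (30, u), (40, u)}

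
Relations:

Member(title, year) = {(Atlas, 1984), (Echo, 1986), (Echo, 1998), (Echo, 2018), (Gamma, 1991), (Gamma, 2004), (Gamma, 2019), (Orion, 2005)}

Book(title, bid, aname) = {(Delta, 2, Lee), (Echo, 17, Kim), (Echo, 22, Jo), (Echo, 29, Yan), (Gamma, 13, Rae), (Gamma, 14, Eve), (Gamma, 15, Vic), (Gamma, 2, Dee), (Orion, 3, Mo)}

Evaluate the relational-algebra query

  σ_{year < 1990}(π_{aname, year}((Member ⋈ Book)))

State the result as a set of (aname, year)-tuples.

Joining Member and Book on title yields {(Echo, 1986, 17, Kim), (Echo, 1986, 22, Jo), (Echo, 1986, 29, Yan), (Echo, 1998, 17, Kim), (Echo, 1998, 22, Jo), (Echo, 1998, 29, Yan), (Echo, 2018, 17, Kim), (Echo, 2018, 22, Jo), (Echo, 2018, 29, Yan), (Gamma, 1991, 13, Rae), (Gamma, 1991, 14, Eve), (Gamma, 1991, 15, Vic), (Gamma, 1991, 2, Dee), (Gamma, 2004, 13, Rae), (Gamma, 2004, 14, Eve), (Gamma, 2004, 15, Vic), (Gamma, 2004, 2, Dee), (Gamma, 2019, 13, Rae), (Gamma, 2019, 14, Eve), (Gamma, 2019, 15, Vic), (Gamma, 2019, 2, Dee), (Orion, 2005, 3, Mo)}.
π[aname, year]: project onto (aname, year) → {(Dee, 1991), (Dee, 2004), (Dee, 2019), (Eve, 1991), (Eve, 2004), (Eve, 2019), (Jo, 1986), (Jo, 1998), (Jo, 2018), (Kim, 1986), (Kim, 1998), (Kim, 2018), (Mo, 2005), (Rae, 1991), (Rae, 2004), (Rae, 2019), (Vic, 1991), (Vic, 2004), (Vic, 2019), (Yan, 1986), (Yan, 1998), (Yan, 2018)}
Selection year < 1990: {(Jo, 1986), (Kim, 1986), (Yan, 1986)}

{(Jo, 1986), (Kim, 1986), (Yan, 1986)}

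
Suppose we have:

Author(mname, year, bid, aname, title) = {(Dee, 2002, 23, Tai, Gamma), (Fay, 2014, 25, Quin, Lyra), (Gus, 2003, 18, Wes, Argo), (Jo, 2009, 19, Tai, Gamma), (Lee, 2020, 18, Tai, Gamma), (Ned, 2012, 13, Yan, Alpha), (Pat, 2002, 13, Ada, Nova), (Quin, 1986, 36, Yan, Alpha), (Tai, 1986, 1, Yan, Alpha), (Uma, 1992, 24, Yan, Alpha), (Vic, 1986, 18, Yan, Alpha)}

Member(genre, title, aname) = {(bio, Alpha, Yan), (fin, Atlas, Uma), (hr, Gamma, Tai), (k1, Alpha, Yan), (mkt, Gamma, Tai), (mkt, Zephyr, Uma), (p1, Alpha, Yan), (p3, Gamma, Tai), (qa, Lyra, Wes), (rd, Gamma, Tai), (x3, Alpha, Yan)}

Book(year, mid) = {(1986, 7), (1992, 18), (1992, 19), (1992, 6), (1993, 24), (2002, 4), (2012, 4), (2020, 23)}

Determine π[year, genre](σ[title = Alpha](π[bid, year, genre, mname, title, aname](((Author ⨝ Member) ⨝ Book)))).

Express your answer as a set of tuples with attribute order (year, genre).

Author ⋈ Member (natural join on aname, title): {(Dee, 2002, 23, Tai, Gamma, hr), (Dee, 2002, 23, Tai, Gamma, mkt), (Dee, 2002, 23, Tai, Gamma, p3), (Dee, 2002, 23, Tai, Gamma, rd), (Jo, 2009, 19, Tai, Gamma, hr), (Jo, 2009, 19, Tai, Gamma, mkt), (Jo, 2009, 19, Tai, Gamma, p3), (Jo, 2009, 19, Tai, Gamma, rd), (Lee, 2020, 18, Tai, Gamma, hr), (Lee, 2020, 18, Tai, Gamma, mkt), (Lee, 2020, 18, Tai, Gamma, p3), (Lee, 2020, 18, Tai, Gamma, rd), (Ned, 2012, 13, Yan, Alpha, bio), (Ned, 2012, 13, Yan, Alpha, k1), (Ned, 2012, 13, Yan, Alpha, p1), (Ned, 2012, 13, Yan, Alpha, x3), (Quin, 1986, 36, Yan, Alpha, bio), (Quin, 1986, 36, Yan, Alpha, k1), (Quin, 1986, 36, Yan, Alpha, p1), (Quin, 1986, 36, Yan, Alpha, x3), (Tai, 1986, 1, Yan, Alpha, bio), (Tai, 1986, 1, Yan, Alpha, k1), (Tai, 1986, 1, Yan, Alpha, p1), (Tai, 1986, 1, Yan, Alpha, x3), (Uma, 1992, 24, Yan, Alpha, bio), (Uma, 1992, 24, Yan, Alpha, k1), (Uma, 1992, 24, Yan, Alpha, p1), (Uma, 1992, 24, Yan, Alpha, x3), (Vic, 1986, 18, Yan, Alpha, bio), (Vic, 1986, 18, Yan, Alpha, k1), (Vic, 1986, 18, Yan, Alpha, p1), (Vic, 1986, 18, Yan, Alpha, x3)}
(Author ⨝ Member) ⋈ Book (natural join on year): {(Dee, 2002, 23, Tai, Gamma, hr, 4), (Dee, 2002, 23, Tai, Gamma, mkt, 4), (Dee, 2002, 23, Tai, Gamma, p3, 4), (Dee, 2002, 23, Tai, Gamma, rd, 4), (Lee, 2020, 18, Tai, Gamma, hr, 23), (Lee, 2020, 18, Tai, Gamma, mkt, 23), (Lee, 2020, 18, Tai, Gamma, p3, 23), (Lee, 2020, 18, Tai, Gamma, rd, 23), (Ned, 2012, 13, Yan, Alpha, bio, 4), (Ned, 2012, 13, Yan, Alpha, k1, 4), (Ned, 2012, 13, Yan, Alpha, p1, 4), (Ned, 2012, 13, Yan, Alpha, x3, 4), (Quin, 1986, 36, Yan, Alpha, bio, 7), (Quin, 1986, 36, Yan, Alpha, k1, 7), (Quin, 1986, 36, Yan, Alpha, p1, 7), (Quin, 1986, 36, Yan, Alpha, x3, 7), (Tai, 1986, 1, Yan, Alpha, bio, 7), (Tai, 1986, 1, Yan, Alpha, k1, 7), (Tai, 1986, 1, Yan, Alpha, p1, 7), (Tai, 1986, 1, Yan, Alpha, x3, 7), (Uma, 1992, 24, Yan, Alpha, bio, 18), (Uma, 1992, 24, Yan, Alpha, bio, 19), (Uma, 1992, 24, Yan, Alpha, bio, 6), (Uma, 1992, 24, Yan, Alpha, k1, 18), (Uma, 1992, 24, Yan, Alpha, k1, 19), (Uma, 1992, 24, Yan, Alpha, k1, 6), (Uma, 1992, 24, Yan, Alpha, p1, 18), (Uma, 1992, 24, Yan, Alpha, p1, 19), (Uma, 1992, 24, Yan, Alpha, p1, 6), (Uma, 1992, 24, Yan, Alpha, x3, 18), (Uma, 1992, 24, Yan, Alpha, x3, 19), (Uma, 1992, 24, Yan, Alpha, x3, 6), (Vic, 1986, 18, Yan, Alpha, bio, 7), (Vic, 1986, 18, Yan, Alpha, k1, 7), (Vic, 1986, 18, Yan, Alpha, p1, 7), (Vic, 1986, 18, Yan, Alpha, x3, 7)}
Keep only column(s) bid, year, genre, mname, title, aname (8 duplicate(s) eliminated): {(1, 1986, bio, Tai, Alpha, Yan), (1, 1986, k1, Tai, Alpha, Yan), (1, 1986, p1, Tai, Alpha, Yan), (1, 1986, x3, Tai, Alpha, Yan), (13, 2012, bio, Ned, Alpha, Yan), (13, 2012, k1, Ned, Alpha, Yan), (13, 2012, p1, Ned, Alpha, Yan), (13, 2012, x3, Ned, Alpha, Yan), (18, 1986, bio, Vic, Alpha, Yan), (18, 1986, k1, Vic, Alpha, Yan), (18, 1986, p1, Vic, Alpha, Yan), (18, 1986, x3, Vic, Alpha, Yan), (18, 2020, hr, Lee, Gamma, Tai), (18, 2020, mkt, Lee, Gamma, Tai), (18, 2020, p3, Lee, Gamma, Tai), (18, 2020, rd, Lee, Gamma, Tai), (23, 2002, hr, Dee, Gamma, Tai), (23, 2002, mkt, Dee, Gamma, Tai), (23, 2002, p3, Dee, Gamma, Tai), (23, 2002, rd, Dee, Gamma, Tai), (24, 1992, bio, Uma, Alpha, Yan), (24, 1992, k1, Uma, Alpha, Yan), (24, 1992, p1, Uma, Alpha, Yan), (24, 1992, x3, Uma, Alpha, Yan), (36, 1986, bio, Quin, Alpha, Yan), (36, 1986, k1, Quin, Alpha, Yan), (36, 1986, p1, Quin, Alpha, Yan), (36, 1986, x3, Quin, Alpha, Yan)}
Apply σ_{title = Alpha}; surviving tuples: {(1, 1986, bio, Tai, Alpha, Yan), (1, 1986, k1, Tai, Alpha, Yan), (1, 1986, p1, Tai, Alpha, Yan), (1, 1986, x3, Tai, Alpha, Yan), (13, 2012, bio, Ned, Alpha, Yan), (13, 2012, k1, Ned, Alpha, Yan), (13, 2012, p1, Ned, Alpha, Yan), (13, 2012, x3, Ned, Alpha, Yan), (18, 1986, bio, Vic, Alpha, Yan), (18, 1986, k1, Vic, Alpha, Yan), (18, 1986, p1, Vic, Alpha, Yan), (18, 1986, x3, Vic, Alpha, Yan), (24, 1992, bio, Uma, Alpha, Yan), (24, 1992, k1, Uma, Alpha, Yan), (24, 1992, p1, Uma, Alpha, Yan), (24, 1992, x3, Uma, Alpha, Yan), (36, 1986, bio, Quin, Alpha, Yan), (36, 1986, k1, Quin, Alpha, Yan), (36, 1986, p1, Quin, Alpha, Yan), (36, 1986, x3, Quin, Alpha, Yan)}
Keep only column(s) year, genre (8 duplicate(s) eliminated): {(1986, bio), (1986, k1), (1986, p1), (1986, x3), (1992, bio), (1992, k1), (1992, p1), (1992, x3), (2012, bio), (2012, k1), (2012, p1), (2012, x3)}

{(1986, bio), (1986, k1), (1986, p1), (1986, x3), (1992, bio), (1992, k1), (1992, p1), (1992, x3), (2012, bio), (2012, k1), (2012, p1), (2012, x3)}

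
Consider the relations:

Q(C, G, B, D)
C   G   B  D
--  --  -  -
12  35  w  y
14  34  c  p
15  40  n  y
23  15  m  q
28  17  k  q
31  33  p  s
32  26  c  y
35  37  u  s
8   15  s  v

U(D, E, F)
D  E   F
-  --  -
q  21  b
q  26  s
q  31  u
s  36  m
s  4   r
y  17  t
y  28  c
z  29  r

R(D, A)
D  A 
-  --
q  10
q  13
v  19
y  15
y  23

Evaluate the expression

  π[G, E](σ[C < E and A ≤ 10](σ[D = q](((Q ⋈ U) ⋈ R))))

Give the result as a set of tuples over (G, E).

{(15, 26), (15, 31), (17, 31)}

Q ⋈ U (natural join on D): {(12, 35, w, y, 17, t), (12, 35, w, y, 28, c), (15, 40, n, y, 17, t), (15, 40, n, y, 28, c), (23, 15, m, q, 21, b), (23, 15, m, q, 26, s), (23, 15, m, q, 31, u), (28, 17, k, q, 21, b), (28, 17, k, q, 26, s), (28, 17, k, q, 31, u), (31, 33, p, s, 36, m), (31, 33, p, s, 4, r), (32, 26, c, y, 17, t), (32, 26, c, y, 28, c), (35, 37, u, s, 36, m), (35, 37, u, s, 4, r)}
(Q ⋈ U) ⋈ R (natural join on D): {(12, 35, w, y, 17, t, 15), (12, 35, w, y, 17, t, 23), (12, 35, w, y, 28, c, 15), (12, 35, w, y, 28, c, 23), (15, 40, n, y, 17, t, 15), (15, 40, n, y, 17, t, 23), (15, 40, n, y, 28, c, 15), (15, 40, n, y, 28, c, 23), (23, 15, m, q, 21, b, 10), (23, 15, m, q, 21, b, 13), (23, 15, m, q, 26, s, 10), (23, 15, m, q, 26, s, 13), (23, 15, m, q, 31, u, 10), (23, 15, m, q, 31, u, 13), (28, 17, k, q, 21, b, 10), (28, 17, k, q, 21, b, 13), (28, 17, k, q, 26, s, 10), (28, 17, k, q, 26, s, 13), (28, 17, k, q, 31, u, 10), (28, 17, k, q, 31, u, 13), (32, 26, c, y, 17, t, 15), (32, 26, c, y, 17, t, 23), (32, 26, c, y, 28, c, 15), (32, 26, c, y, 28, c, 23)}
Filtering on D = q leaves {(23, 15, m, q, 21, b, 10), (23, 15, m, q, 21, b, 13), (23, 15, m, q, 26, s, 10), (23, 15, m, q, 26, s, 13), (23, 15, m, q, 31, u, 10), (23, 15, m, q, 31, u, 13), (28, 17, k, q, 21, b, 10), (28, 17, k, q, 21, b, 13), (28, 17, k, q, 26, s, 10), (28, 17, k, q, 26, s, 13), (28, 17, k, q, 31, u, 10), (28, 17, k, q, 31, u, 13)}.
Filtering on C < E and A ≤ 10 leaves {(23, 15, m, q, 26, s, 10), (23, 15, m, q, 31, u, 10), (28, 17, k, q, 31, u, 10)}.
Projecting to G, E: {(15, 26), (15, 31), (17, 31)}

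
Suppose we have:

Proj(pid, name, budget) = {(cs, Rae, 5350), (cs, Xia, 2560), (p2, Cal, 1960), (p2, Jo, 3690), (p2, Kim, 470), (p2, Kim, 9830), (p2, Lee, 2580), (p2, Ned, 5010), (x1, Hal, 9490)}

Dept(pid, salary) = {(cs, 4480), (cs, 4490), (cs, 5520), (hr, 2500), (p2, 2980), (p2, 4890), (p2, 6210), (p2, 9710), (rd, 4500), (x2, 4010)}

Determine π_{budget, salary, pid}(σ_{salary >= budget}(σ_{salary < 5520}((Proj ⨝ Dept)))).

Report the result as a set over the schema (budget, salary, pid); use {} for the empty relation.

Joining Proj and Dept on pid yields {(cs, Rae, 5350, 4480), (cs, Rae, 5350, 4490), (cs, Rae, 5350, 5520), (cs, Xia, 2560, 4480), (cs, Xia, 2560, 4490), (cs, Xia, 2560, 5520), (p2, Cal, 1960, 2980), (p2, Cal, 1960, 4890), (p2, Cal, 1960, 6210), (p2, Cal, 1960, 9710), (p2, Jo, 3690, 2980), (p2, Jo, 3690, 4890), (p2, Jo, 3690, 6210), (p2, Jo, 3690, 9710), (p2, Kim, 470, 2980), (p2, Kim, 470, 4890), (p2, Kim, 470, 6210), (p2, Kim, 470, 9710), (p2, Kim, 9830, 2980), (p2, Kim, 9830, 4890), (p2, Kim, 9830, 6210), (p2, Kim, 9830, 9710), (p2, Lee, 2580, 2980), (p2, Lee, 2580, 4890), (p2, Lee, 2580, 6210), (p2, Lee, 2580, 9710), (p2, Ned, 5010, 2980), (p2, Ned, 5010, 4890), (p2, Ned, 5010, 6210), (p2, Ned, 5010, 9710)}.
Selection salary < 5520: {(cs, Rae, 5350, 4480), (cs, Rae, 5350, 4490), (cs, Xia, 2560, 4480), (cs, Xia, 2560, 4490), (p2, Cal, 1960, 2980), (p2, Cal, 1960, 4890), (p2, Jo, 3690, 2980), (p2, Jo, 3690, 4890), (p2, Kim, 470, 2980), (p2, Kim, 470, 4890), (p2, Kim, 9830, 2980), (p2, Kim, 9830, 4890), (p2, Lee, 2580, 2980), (p2, Lee, 2580, 4890), (p2, Ned, 5010, 2980), (p2, Ned, 5010, 4890)}
Selection salary >= budget: {(cs, Xia, 2560, 4480), (cs, Xia, 2560, 4490), (p2, Cal, 1960, 2980), (p2, Cal, 1960, 4890), (p2, Jo, 3690, 4890), (p2, Kim, 470, 2980), (p2, Kim, 470, 4890), (p2, Lee, 2580, 2980), (p2, Lee, 2580, 4890)}
Keep only column(s) budget, salary, pid: {(1960, 2980, p2), (1960, 4890, p2), (2560, 4480, cs), (2560, 4490, cs), (2580, 2980, p2), (2580, 4890, p2), (3690, 4890, p2), (470, 2980, p2), (470, 4890, p2)}

{(1960, 2980, p2), (1960, 4890, p2), (2560, 4480, cs), (2560, 4490, cs), (2580, 2980, p2), (2580, 4890, p2), (3690, 4890, p2), (470, 2980, p2), (470, 4890, p2)}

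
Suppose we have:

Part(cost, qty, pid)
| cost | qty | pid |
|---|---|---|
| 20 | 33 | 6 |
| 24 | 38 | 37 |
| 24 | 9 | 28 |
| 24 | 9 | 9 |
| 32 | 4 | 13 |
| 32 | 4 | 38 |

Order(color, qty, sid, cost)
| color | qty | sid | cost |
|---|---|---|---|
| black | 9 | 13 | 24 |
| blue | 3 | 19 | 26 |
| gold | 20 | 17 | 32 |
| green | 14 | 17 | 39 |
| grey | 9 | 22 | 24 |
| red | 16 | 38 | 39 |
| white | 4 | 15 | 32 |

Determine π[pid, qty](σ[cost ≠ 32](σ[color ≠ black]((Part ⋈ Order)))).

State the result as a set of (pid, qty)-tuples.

Natural join on cost, qty: {(24, 9, 28, black, 13), (24, 9, 28, grey, 22), (24, 9, 9, black, 13), (24, 9, 9, grey, 22), (32, 4, 13, white, 15), (32, 4, 38, white, 15)}
Filtering on color ≠ black leaves {(24, 9, 28, grey, 22), (24, 9, 9, grey, 22), (32, 4, 13, white, 15), (32, 4, 38, white, 15)}.
Filtering on cost ≠ 32 leaves {(24, 9, 28, grey, 22), (24, 9, 9, grey, 22)}.
π[pid, qty]: project onto (pid, qty) → {(28, 9), (9, 9)}

{(28, 9), (9, 9)}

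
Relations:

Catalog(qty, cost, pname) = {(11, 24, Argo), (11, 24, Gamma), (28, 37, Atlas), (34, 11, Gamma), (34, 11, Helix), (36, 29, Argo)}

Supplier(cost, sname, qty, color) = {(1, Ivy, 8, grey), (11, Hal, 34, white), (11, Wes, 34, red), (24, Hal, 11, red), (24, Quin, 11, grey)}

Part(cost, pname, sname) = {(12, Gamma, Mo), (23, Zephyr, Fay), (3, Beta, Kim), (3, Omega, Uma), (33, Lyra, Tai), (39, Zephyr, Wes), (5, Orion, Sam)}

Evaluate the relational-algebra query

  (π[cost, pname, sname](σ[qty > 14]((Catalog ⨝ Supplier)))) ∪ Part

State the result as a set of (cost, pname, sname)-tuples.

{(11, Gamma, Hal), (11, Gamma, Wes), (11, Helix, Hal), (11, Helix, Wes), (12, Gamma, Mo), (23, Zephyr, Fay), (3, Beta, Kim), (3, Omega, Uma), (33, Lyra, Tai), (39, Zephyr, Wes), (5, Orion, Sam)}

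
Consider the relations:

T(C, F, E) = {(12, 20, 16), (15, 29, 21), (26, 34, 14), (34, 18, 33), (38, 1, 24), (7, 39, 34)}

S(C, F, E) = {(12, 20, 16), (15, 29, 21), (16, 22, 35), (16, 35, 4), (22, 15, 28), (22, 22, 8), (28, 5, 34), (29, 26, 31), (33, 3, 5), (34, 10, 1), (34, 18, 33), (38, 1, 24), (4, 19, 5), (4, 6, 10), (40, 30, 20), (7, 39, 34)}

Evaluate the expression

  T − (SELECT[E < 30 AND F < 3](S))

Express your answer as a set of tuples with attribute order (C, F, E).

{(12, 20, 16), (15, 29, 21), (26, 34, 14), (34, 18, 33), (7, 39, 34)}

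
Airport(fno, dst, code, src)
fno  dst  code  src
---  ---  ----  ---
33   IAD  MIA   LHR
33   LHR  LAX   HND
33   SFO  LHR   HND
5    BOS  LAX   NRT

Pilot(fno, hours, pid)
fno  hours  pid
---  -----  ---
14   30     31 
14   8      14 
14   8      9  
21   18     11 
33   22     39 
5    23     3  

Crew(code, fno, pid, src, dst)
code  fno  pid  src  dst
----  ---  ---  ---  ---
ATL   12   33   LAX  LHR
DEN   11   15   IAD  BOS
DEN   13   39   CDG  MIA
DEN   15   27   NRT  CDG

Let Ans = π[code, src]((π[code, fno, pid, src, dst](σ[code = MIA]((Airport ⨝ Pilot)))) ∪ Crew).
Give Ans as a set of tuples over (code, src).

{(ATL, LAX), (DEN, CDG), (DEN, IAD), (DEN, NRT), (MIA, LHR)}

Natural join on fno: {(33, IAD, MIA, LHR, 22, 39), (33, LHR, LAX, HND, 22, 39), (33, SFO, LHR, HND, 22, 39), (5, BOS, LAX, NRT, 23, 3)}
Apply σ_{code = MIA}; surviving tuples: {(33, IAD, MIA, LHR, 22, 39)}
Projecting to code, fno, pid, src, dst: {(MIA, 33, 39, LHR, IAD)}
Taking the union: {(ATL, 12, 33, LAX, LHR), (DEN, 11, 15, IAD, BOS), (DEN, 13, 39, CDG, MIA), (DEN, 15, 27, NRT, CDG), (MIA, 33, 39, LHR, IAD)}
Projecting to code, src: {(ATL, LAX), (DEN, CDG), (DEN, IAD), (DEN, NRT), (MIA, LHR)}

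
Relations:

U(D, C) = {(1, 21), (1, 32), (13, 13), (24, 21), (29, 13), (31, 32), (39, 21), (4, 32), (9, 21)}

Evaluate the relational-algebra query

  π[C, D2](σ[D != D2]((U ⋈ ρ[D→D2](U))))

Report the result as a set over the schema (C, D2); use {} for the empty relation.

{(13, 13), (13, 29), (21, 1), (21, 24), (21, 39), (21, 9), (32, 1), (32, 31), (32, 4)}

ρ[D→D2]: schema becomes (D2, C); tuples unchanged.
Natural join on C: {(1, 21, 1), (1, 21, 24), (1, 21, 39), (1, 21, 9), (1, 32, 1), (1, 32, 31), (1, 32, 4), (13, 13, 13), (13, 13, 29), (24, 21, 1), (24, 21, 24), (24, 21, 39), (24, 21, 9), (29, 13, 13), (29, 13, 29), (31, 32, 1), (31, 32, 31), (31, 32, 4), (39, 21, 1), (39, 21, 24), (39, 21, 39), (39, 21, 9), (4, 32, 1), (4, 32, 31), (4, 32, 4), (9, 21, 1), (9, 21, 24), (9, 21, 39), (9, 21, 9)}
Filtering on D != D2 leaves {(1, 21, 24), (1, 21, 39), (1, 21, 9), (1, 32, 31), (1, 32, 4), (13, 13, 29), (24, 21, 1), (24, 21, 39), (24, 21, 9), (29, 13, 13), (31, 32, 1), (31, 32, 4), (39, 21, 1), (39, 21, 24), (39, 21, 9), (4, 32, 1), (4, 32, 31), (9, 21, 1), (9, 21, 24), (9, 21, 39)}.
Projecting to C, D2 (11 duplicate(s) eliminated): {(13, 13), (13, 29), (21, 1), (21, 24), (21, 39), (21, 9), (32, 1), (32, 31), (32, 4)}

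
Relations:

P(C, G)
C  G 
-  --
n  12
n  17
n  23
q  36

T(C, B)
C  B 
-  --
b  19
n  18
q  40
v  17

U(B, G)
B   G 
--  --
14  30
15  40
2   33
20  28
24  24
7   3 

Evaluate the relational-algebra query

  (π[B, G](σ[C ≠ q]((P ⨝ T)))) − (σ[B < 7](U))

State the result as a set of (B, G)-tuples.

{(18, 12), (18, 17), (18, 23)}

P ⋈ T (natural join on C): {(n, 12, 18), (n, 17, 18), (n, 23, 18), (q, 36, 40)}
Selection C ≠ q: {(n, 12, 18), (n, 17, 18), (n, 23, 18)}
π_{B, G} gives {(18, 12), (18, 17), (18, 23)}.
Selection B < 7: {(2, 33)}
Set difference of the two operands is {(18, 12), (18, 17), (18, 23)}.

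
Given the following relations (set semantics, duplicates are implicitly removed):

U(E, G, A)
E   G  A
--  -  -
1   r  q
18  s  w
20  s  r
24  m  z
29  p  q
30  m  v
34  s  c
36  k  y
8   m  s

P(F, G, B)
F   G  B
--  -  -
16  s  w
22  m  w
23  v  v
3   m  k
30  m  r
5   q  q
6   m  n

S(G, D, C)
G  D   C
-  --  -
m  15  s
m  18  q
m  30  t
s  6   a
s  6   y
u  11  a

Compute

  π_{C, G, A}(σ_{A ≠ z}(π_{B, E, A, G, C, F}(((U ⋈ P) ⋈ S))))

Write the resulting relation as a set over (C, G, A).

{(a, s, c), (a, s, r), (a, s, w), (q, m, s), (q, m, v), (s, m, s), (s, m, v), (t, m, s), (t, m, v), (y, s, c), (y, s, r), (y, s, w)}

Natural join on G: {(18, s, w, 16, w), (20, s, r, 16, w), (24, m, z, 22, w), (24, m, z, 3, k), (24, m, z, 30, r), (24, m, z, 6, n), (30, m, v, 22, w), (30, m, v, 3, k), (30, m, v, 30, r), (30, m, v, 6, n), (34, s, c, 16, w), (8, m, s, 22, w), (8, m, s, 3, k), (8, m, s, 30, r), (8, m, s, 6, n)}
Natural join on G: {(18, s, w, 16, w, 6, a), (18, s, w, 16, w, 6, y), (20, s, r, 16, w, 6, a), (20, s, r, 16, w, 6, y), (24, m, z, 22, w, 15, s), (24, m, z, 22, w, 18, q), (24, m, z, 22, w, 30, t), (24, m, z, 3, k, 15, s), (24, m, z, 3, k, 18, q), (24, m, z, 3, k, 30, t), (24, m, z, 30, r, 15, s), (24, m, z, 30, r, 18, q), (24, m, z, 30, r, 30, t), (24, m, z, 6, n, 15, s), (24, m, z, 6, n, 18, q), (24, m, z, 6, n, 30, t), (30, m, v, 22, w, 15, s), (30, m, v, 22, w, 18, q), (30, m, v, 22, w, 30, t), (30, m, v, 3, k, 15, s), (30, m, v, 3, k, 18, q), (30, m, v, 3, k, 30, t), (30, m, v, 30, r, 15, s), (30, m, v, 30, r, 18, q), (30, m, v, 30, r, 30, t), (30, m, v, 6, n, 15, s), (30, m, v, 6, n, 18, q), (30, m, v, 6, n, 30, t), (34, s, c, 16, w, 6, a), (34, s, c, 16, w, 6, y), (8, m, s, 22, w, 15, s), (8, m, s, 22, w, 18, q), (8, m, s, 22, w, 30, t), (8, m, s, 3, k, 15, s), (8, m, s, 3, k, 18, q), (8, m, s, 3, k, 30, t), (8, m, s, 30, r, 15, s), (8, m, s, 30, r, 18, q), (8, m, s, 30, r, 30, t), (8, m, s, 6, n, 15, s), (8, m, s, 6, n, 18, q), (8, m, s, 6, n, 30, t)}
π[B, E, A, G, C, F]: project onto (B, E, A, G, C, F) → {(k, 24, z, m, q, 3), (k, 24, z, m, s, 3), (k, 24, z, m, t, 3), (k, 30, v, m, q, 3), (k, 30, v, m, s, 3), (k, 30, v, m, t, 3), (k, 8, s, m, q, 3), (k, 8, s, m, s, 3), (k, 8, s, m, t, 3), (n, 24, z, m, q, 6), (n, 24, z, m, s, 6), (n, 24, z, m, t, 6), (n, 30, v, m, q, 6), (n, 30, v, m, s, 6), (n, 30, v, m, t, 6), (n, 8, s, m, q, 6), (n, 8, s, m, s, 6), (n, 8, s, m, t, 6), (r, 24, z, m, q, 30), (r, 24, z, m, s, 30), (r, 24, z, m, t, 30), (r, 30, v, m, q, 30), (r, 30, v, m, s, 30), (r, 30, v, m, t, 30), (r, 8, s, m, q, 30), (r, 8, s, m, s, 30), (r, 8, s, m, t, 30), (w, 18, w, s, a, 16), (w, 18, w, s, y, 16), (w, 20, r, s, a, 16), (w, 20, r, s, y, 16), (w, 24, z, m, q, 22), (w, 24, z, m, s, 22), (w, 24, z, m, t, 22), (w, 30, v, m, q, 22), (w, 30, v, m, s, 22), (w, 30, v, m, t, 22), (w, 34, c, s, a, 16), (w, 34, c, s, y, 16), (w, 8, s, m, q, 22), (w, 8, s, m, s, 22), (w, 8, s, m, t, 22)}
Filtering on A ≠ z leaves {(k, 30, v, m, q, 3), (k, 30, v, m, s, 3), (k, 30, v, m, t, 3), (k, 8, s, m, q, 3), (k, 8, s, m, s, 3), (k, 8, s, m, t, 3), (n, 30, v, m, q, 6), (n, 30, v, m, s, 6), (n, 30, v, m, t, 6), (n, 8, s, m, q, 6), (n, 8, s, m, s, 6), (n, 8, s, m, t, 6), (r, 30, v, m, q, 30), (r, 30, v, m, s, 30), (r, 30, v, m, t, 30), (r, 8, s, m, q, 30), (r, 8, s, m, s, 30), (r, 8, s, m, t, 30), (w, 18, w, s, a, 16), (w, 18, w, s, y, 16), (w, 20, r, s, a, 16), (w, 20, r, s, y, 16), (w, 30, v, m, q, 22), (w, 30, v, m, s, 22), (w, 30, v, m, t, 22), (w, 34, c, s, a, 16), (w, 34, c, s, y, 16), (w, 8, s, m, q, 22), (w, 8, s, m, s, 22), (w, 8, s, m, t, 22)}.
π[C, G, A]: project onto (C, G, A) (18 duplicate(s) eliminated) → {(a, s, c), (a, s, r), (a, s, w), (q, m, s), (q, m, v), (s, m, s), (s, m, v), (t, m, s), (t, m, v), (y, s, c), (y, s, r), (y, s, w)}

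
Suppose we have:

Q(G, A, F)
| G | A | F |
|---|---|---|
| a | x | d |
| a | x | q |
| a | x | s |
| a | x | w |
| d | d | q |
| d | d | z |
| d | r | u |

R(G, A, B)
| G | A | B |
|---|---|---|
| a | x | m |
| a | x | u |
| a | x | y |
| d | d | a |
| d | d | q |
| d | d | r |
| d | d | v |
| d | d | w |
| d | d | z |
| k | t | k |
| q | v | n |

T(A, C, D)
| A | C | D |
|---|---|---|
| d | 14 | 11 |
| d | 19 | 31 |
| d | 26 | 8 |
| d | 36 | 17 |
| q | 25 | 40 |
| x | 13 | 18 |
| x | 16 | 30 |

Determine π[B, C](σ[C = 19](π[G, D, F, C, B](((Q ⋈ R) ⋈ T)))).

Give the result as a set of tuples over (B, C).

Q ⋈ R (natural join on G, A): {(a, x, d, m), (a, x, d, u), (a, x, d, y), (a, x, q, m), (a, x, q, u), (a, x, q, y), (a, x, s, m), (a, x, s, u), (a, x, s, y), (a, x, w, m), (a, x, w, u), (a, x, w, y), (d, d, q, a), (d, d, q, q), (d, d, q, r), (d, d, q, v), (d, d, q, w), (d, d, q, z), (d, d, z, a), (d, d, z, q), (d, d, z, r), (d, d, z, v), (d, d, z, w), (d, d, z, z)}
(Q ⋈ R) ⋈ T (natural join on A): {(a, x, d, m, 13, 18), (a, x, d, m, 16, 30), (a, x, d, u, 13, 18), (a, x, d, u, 16, 30), (a, x, d, y, 13, 18), (a, x, d, y, 16, 30), (a, x, q, m, 13, 18), (a, x, q, m, 16, 30), (a, x, q, u, 13, 18), (a, x, q, u, 16, 30), (a, x, q, y, 13, 18), (a, x, q, y, 16, 30), (a, x, s, m, 13, 18), (a, x, s, m, 16, 30), (a, x, s, u, 13, 18), (a, x, s, u, 16, 30), (a, x, s, y, 13, 18), (a, x, s, y, 16, 30), (a, x, w, m, 13, 18), (a, x, w, m, 16, 30), (a, x, w, u, 13, 18), (a, x, w, u, 16, 30), (a, x, w, y, 13, 18), (a, x, w, y, 16, 30), (d, d, q, a, 14, 11), (d, d, q, a, 19, 31), (d, d, q, a, 26, 8), (d, d, q, a, 36, 17), (d, d, q, q, 14, 11), (d, d, q, q, 19, 31), (d, d, q, q, 26, 8), (d, d, q, q, 36, 17), (d, d, q, r, 14, 11), (d, d, q, r, 19, 31), (d, d, q, r, 26, 8), (d, d, q, r, 36, 17), (d, d, q, v, 14, 11), (d, d, q, v, 19, 31), (d, d, q, v, 26, 8), (d, d, q, v, 36, 17), (d, d, q, w, 14, 11), (d, d, q, w, 19, 31), (d, d, q, w, 26, 8), (d, d, q, w, 36, 17), (d, d, q, z, 14, 11), (d, d, q, z, 19, 31), (d, d, q, z, 26, 8), (d, d, q, z, 36, 17), (d, d, z, a, 14, 11), (d, d, z, a, 19, 31), (d, d, z, a, 26, 8), (d, d, z, a, 36, 17), (d, d, z, q, 14, 11), (d, d, z, q, 19, 31), (d, d, z, q, 26, 8), (d, d, z, q, 36, 17), (d, d, z, r, 14, 11), (d, d, z, r, 19, 31), (d, d, z, r, 26, 8), (d, d, z, r, 36, 17), (d, d, z, v, 14, 11), (d, d, z, v, 19, 31), (d, d, z, v, 26, 8), (d, d, z, v, 36, 17), (d, d, z, w, 14, 11), (d, d, z, w, 19, 31), (d, d, z, w, 26, 8), (d, d, z, w, 36, 17), (d, d, z, z, 14, 11), (d, d, z, z, 19, 31), (d, d, z, z, 26, 8), (d, d, z, z, 36, 17)}
Projecting to G, D, F, C, B: {(a, 18, d, 13, m), (a, 18, d, 13, u), (a, 18, d, 13, y), (a, 18, q, 13, m), (a, 18, q, 13, u), (a, 18, q, 13, y), (a, 18, s, 13, m), (a, 18, s, 13, u), (a, 18, s, 13, y), (a, 18, w, 13, m), (a, 18, w, 13, u), (a, 18, w, 13, y), (a, 30, d, 16, m), (a, 30, d, 16, u), (a, 30, d, 16, y), (a, 30, q, 16, m), (a, 30, q, 16, u), (a, 30, q, 16, y), (a, 30, s, 16, m), (a, 30, s, 16, u), (a, 30, s, 16, y), (a, 30, w, 16, m), (a, 30, w, 16, u), (a, 30, w, 16, y), (d, 11, q, 14, a), (d, 11, q, 14, q), (d, 11, q, 14, r), (d, 11, q, 14, v), (d, 11, q, 14, w), (d, 11, q, 14, z), (d, 11, z, 14, a), (d, 11, z, 14, q), (d, 11, z, 14, r), (d, 11, z, 14, v), (d, 11, z, 14, w), (d, 11, z, 14, z), (d, 17, q, 36, a), (d, 17, q, 36, q), (d, 17, q, 36, r), (d, 17, q, 36, v), (d, 17, q, 36, w), (d, 17, q, 36, z), (d, 17, z, 36, a), (d, 17, z, 36, q), (d, 17, z, 36, r), (d, 17, z, 36, v), (d, 17, z, 36, w), (d, 17, z, 36, z), (d, 31, q, 19, a), (d, 31, q, 19, q), (d, 31, q, 19, r), (d, 31, q, 19, v), (d, 31, q, 19, w), (d, 31, q, 19, z), (d, 31, z, 19, a), (d, 31, z, 19, q), (d, 31, z, 19, r), (d, 31, z, 19, v), (d, 31, z, 19, w), (d, 31, z, 19, z), (d, 8, q, 26, a), (d, 8, q, 26, q), (d, 8, q, 26, r), (d, 8, q, 26, v), (d, 8, q, 26, w), (d, 8, q, 26, z), (d, 8, z, 26, a), (d, 8, z, 26, q), (d, 8, z, 26, r), (d, 8, z, 26, v), (d, 8, z, 26, w), (d, 8, z, 26, z)}
σ[C = 19]: keep tuples satisfying C = 19 → {(d, 31, q, 19, a), (d, 31, q, 19, q), (d, 31, q, 19, r), (d, 31, q, 19, v), (d, 31, q, 19, w), (d, 31, q, 19, z), (d, 31, z, 19, a), (d, 31, z, 19, q), (d, 31, z, 19, r), (d, 31, z, 19, v), (d, 31, z, 19, w), (d, 31, z, 19, z)}
Projecting to B, C (6 duplicate(s) eliminated): {(a, 19), (q, 19), (r, 19), (v, 19), (w, 19), (z, 19)}

{(a, 19), (q, 19), (r, 19), (v, 19), (w, 19), (z, 19)}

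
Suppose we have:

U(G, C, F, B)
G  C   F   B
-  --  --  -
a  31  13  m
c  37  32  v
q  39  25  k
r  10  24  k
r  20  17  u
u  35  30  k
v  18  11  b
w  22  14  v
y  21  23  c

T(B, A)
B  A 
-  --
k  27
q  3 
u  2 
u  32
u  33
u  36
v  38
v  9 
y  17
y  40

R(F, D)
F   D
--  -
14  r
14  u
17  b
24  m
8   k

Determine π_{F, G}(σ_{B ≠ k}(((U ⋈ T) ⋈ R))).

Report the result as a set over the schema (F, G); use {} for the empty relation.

{(14, w), (17, r)}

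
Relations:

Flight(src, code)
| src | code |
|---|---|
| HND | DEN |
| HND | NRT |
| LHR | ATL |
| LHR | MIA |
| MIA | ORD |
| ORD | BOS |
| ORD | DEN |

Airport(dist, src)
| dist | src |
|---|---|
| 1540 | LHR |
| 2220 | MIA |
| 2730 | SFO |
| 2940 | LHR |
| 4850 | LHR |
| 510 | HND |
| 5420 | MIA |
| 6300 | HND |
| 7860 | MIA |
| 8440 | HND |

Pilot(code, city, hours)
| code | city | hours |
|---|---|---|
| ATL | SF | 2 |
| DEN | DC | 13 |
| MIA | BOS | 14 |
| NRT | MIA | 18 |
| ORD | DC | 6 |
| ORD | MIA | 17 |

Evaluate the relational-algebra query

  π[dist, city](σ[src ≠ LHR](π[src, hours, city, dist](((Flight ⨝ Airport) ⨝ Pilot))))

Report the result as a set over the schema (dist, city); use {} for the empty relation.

{(2220, DC), (2220, MIA), (510, DC), (510, MIA), (5420, DC), (5420, MIA), (6300, DC), (6300, MIA), (7860, DC), (7860, MIA), (8440, DC), (8440, MIA)}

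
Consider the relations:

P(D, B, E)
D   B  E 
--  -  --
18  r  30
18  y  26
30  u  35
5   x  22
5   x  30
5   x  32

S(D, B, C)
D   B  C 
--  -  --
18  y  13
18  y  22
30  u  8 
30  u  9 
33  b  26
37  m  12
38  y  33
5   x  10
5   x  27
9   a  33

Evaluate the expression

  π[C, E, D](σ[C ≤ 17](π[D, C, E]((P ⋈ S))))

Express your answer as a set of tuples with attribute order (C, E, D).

Joining P and S on D, B yields {(18, y, 26, 13), (18, y, 26, 22), (30, u, 35, 8), (30, u, 35, 9), (5, x, 22, 10), (5, x, 22, 27), (5, x, 30, 10), (5, x, 30, 27), (5, x, 32, 10), (5, x, 32, 27)}.
π_{D, C, E} gives {(18, 13, 26), (18, 22, 26), (30, 8, 35), (30, 9, 35), (5, 10, 22), (5, 10, 30), (5, 10, 32), (5, 27, 22), (5, 27, 30), (5, 27, 32)}.
σ[C ≤ 17]: keep tuples satisfying C ≤ 17 → {(18, 13, 26), (30, 8, 35), (30, 9, 35), (5, 10, 22), (5, 10, 30), (5, 10, 32)}
π_{C, E, D} gives {(10, 22, 5), (10, 30, 5), (10, 32, 5), (13, 26, 18), (8, 35, 30), (9, 35, 30)}.

{(10, 22, 5), (10, 30, 5), (10, 32, 5), (13, 26, 18), (8, 35, 30), (9, 35, 30)}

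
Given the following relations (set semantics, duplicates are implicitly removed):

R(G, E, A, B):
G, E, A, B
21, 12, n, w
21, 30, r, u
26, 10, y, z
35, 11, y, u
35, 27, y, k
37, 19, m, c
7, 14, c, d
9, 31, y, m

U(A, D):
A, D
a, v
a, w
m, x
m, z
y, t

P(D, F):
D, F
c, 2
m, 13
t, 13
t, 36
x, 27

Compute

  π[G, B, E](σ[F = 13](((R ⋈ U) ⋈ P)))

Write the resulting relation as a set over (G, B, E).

Natural join on A: {(26, 10, y, z, t), (35, 11, y, u, t), (35, 27, y, k, t), (37, 19, m, c, x), (37, 19, m, c, z), (9, 31, y, m, t)}
Natural join on D: {(26, 10, y, z, t, 13), (26, 10, y, z, t, 36), (35, 11, y, u, t, 13), (35, 11, y, u, t, 36), (35, 27, y, k, t, 13), (35, 27, y, k, t, 36), (37, 19, m, c, x, 27), (9, 31, y, m, t, 13), (9, 31, y, m, t, 36)}
σ[F = 13]: keep tuples satisfying F = 13 → {(26, 10, y, z, t, 13), (35, 11, y, u, t, 13), (35, 27, y, k, t, 13), (9, 31, y, m, t, 13)}
Projecting to G, B, E: {(26, z, 10), (35, k, 27), (35, u, 11), (9, m, 31)}

{(26, z, 10), (35, k, 27), (35, u, 11), (9, m, 31)}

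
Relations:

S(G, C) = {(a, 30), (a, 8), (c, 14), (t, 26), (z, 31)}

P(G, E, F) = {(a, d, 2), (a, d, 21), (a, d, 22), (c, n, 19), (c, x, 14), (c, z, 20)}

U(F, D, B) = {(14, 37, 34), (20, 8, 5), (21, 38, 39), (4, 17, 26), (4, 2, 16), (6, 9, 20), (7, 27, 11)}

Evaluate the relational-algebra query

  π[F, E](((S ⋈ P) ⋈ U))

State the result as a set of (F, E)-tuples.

Natural join on G: {(a, 30, d, 2), (a, 30, d, 21), (a, 30, d, 22), (a, 8, d, 2), (a, 8, d, 21), (a, 8, d, 22), (c, 14, n, 19), (c, 14, x, 14), (c, 14, z, 20)}
Natural join on F: {(a, 30, d, 21, 38, 39), (a, 8, d, 21, 38, 39), (c, 14, x, 14, 37, 34), (c, 14, z, 20, 8, 5)}
π_{F, E} gives {(14, x), (20, z), (21, d)} (1 duplicate(s) eliminated).

{(14, x), (20, z), (21, d)}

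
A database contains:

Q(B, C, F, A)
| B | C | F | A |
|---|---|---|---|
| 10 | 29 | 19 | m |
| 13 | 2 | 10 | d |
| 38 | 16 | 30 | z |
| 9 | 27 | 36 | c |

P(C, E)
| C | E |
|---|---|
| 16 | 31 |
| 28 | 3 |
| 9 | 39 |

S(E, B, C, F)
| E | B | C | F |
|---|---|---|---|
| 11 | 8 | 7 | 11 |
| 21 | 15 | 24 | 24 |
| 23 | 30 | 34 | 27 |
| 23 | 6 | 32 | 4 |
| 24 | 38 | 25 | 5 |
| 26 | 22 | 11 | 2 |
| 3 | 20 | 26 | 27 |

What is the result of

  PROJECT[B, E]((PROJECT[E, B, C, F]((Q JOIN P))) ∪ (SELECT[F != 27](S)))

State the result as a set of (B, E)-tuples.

{(15, 21), (22, 26), (38, 24), (38, 31), (6, 23), (8, 11)}

Natural join on C: {(38, 16, 30, z, 31)}
Keep only column(s) E, B, C, F: {(31, 38, 16, 30)}
Filtering on F != 27 leaves {(11, 8, 7, 11), (21, 15, 24, 24), (23, 6, 32, 4), (24, 38, 25, 5), (26, 22, 11, 2)}.
Union: {(31, 38, 16, 30)} with {(11, 8, 7, 11), (21, 15, 24, 24), (23, 6, 32, 4), (24, 38, 25, 5), (26, 22, 11, 2)} → {(11, 8, 7, 11), (21, 15, 24, 24), (23, 6, 32, 4), (24, 38, 25, 5), (26, 22, 11, 2), (31, 38, 16, 30)}
Keep only column(s) B, E: {(15, 21), (22, 26), (38, 24), (38, 31), (6, 23), (8, 11)}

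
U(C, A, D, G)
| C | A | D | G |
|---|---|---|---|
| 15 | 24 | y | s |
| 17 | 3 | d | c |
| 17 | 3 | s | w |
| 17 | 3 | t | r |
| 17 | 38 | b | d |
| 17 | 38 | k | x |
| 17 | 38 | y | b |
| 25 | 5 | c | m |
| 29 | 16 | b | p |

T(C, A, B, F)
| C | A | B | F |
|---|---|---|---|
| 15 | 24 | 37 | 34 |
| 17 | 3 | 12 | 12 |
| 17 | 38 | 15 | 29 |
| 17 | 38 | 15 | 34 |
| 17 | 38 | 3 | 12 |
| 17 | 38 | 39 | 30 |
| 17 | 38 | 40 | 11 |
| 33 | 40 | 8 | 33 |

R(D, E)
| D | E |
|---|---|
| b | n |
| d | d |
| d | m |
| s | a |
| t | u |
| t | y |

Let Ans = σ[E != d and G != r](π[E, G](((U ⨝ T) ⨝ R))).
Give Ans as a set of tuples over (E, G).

{(a, w), (m, c), (n, d)}

Natural join on C, A: {(15, 24, y, s, 37, 34), (17, 3, d, c, 12, 12), (17, 3, s, w, 12, 12), (17, 3, t, r, 12, 12), (17, 38, b, d, 15, 29), (17, 38, b, d, 15, 34), (17, 38, b, d, 3, 12), (17, 38, b, d, 39, 30), (17, 38, b, d, 40, 11), (17, 38, k, x, 15, 29), (17, 38, k, x, 15, 34), (17, 38, k, x, 3, 12), (17, 38, k, x, 39, 30), (17, 38, k, x, 40, 11), (17, 38, y, b, 15, 29), (17, 38, y, b, 15, 34), (17, 38, y, b, 3, 12), (17, 38, y, b, 39, 30), (17, 38, y, b, 40, 11)}
Natural join on D: {(17, 3, d, c, 12, 12, d), (17, 3, d, c, 12, 12, m), (17, 3, s, w, 12, 12, a), (17, 3, t, r, 12, 12, u), (17, 3, t, r, 12, 12, y), (17, 38, b, d, 15, 29, n), (17, 38, b, d, 15, 34, n), (17, 38, b, d, 3, 12, n), (17, 38, b, d, 39, 30, n), (17, 38, b, d, 40, 11, n)}
Projecting to E, G (4 duplicate(s) eliminated): {(a, w), (d, c), (m, c), (n, d), (u, r), (y, r)}
Selection E != d and G != r: {(a, w), (m, c), (n, d)}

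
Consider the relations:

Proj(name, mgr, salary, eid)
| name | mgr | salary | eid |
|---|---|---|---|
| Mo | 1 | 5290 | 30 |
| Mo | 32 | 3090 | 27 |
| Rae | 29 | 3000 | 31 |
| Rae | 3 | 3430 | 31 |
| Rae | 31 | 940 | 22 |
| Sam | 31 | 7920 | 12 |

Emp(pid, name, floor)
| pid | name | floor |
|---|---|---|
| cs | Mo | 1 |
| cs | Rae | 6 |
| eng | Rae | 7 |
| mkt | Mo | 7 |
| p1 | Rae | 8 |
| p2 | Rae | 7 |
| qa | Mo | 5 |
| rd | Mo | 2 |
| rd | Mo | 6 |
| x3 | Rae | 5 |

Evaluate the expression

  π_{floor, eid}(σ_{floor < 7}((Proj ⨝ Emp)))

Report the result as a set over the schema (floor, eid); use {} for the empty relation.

{(1, 27), (1, 30), (2, 27), (2, 30), (5, 22), (5, 27), (5, 30), (5, 31), (6, 22), (6, 27), (6, 30), (6, 31)}

Proj ⋈ Emp (natural join on name): {(Mo, 1, 5290, 30, cs, 1), (Mo, 1, 5290, 30, mkt, 7), (Mo, 1, 5290, 30, qa, 5), (Mo, 1, 5290, 30, rd, 2), (Mo, 1, 5290, 30, rd, 6), (Mo, 32, 3090, 27, cs, 1), (Mo, 32, 3090, 27, mkt, 7), (Mo, 32, 3090, 27, qa, 5), (Mo, 32, 3090, 27, rd, 2), (Mo, 32, 3090, 27, rd, 6), (Rae, 29, 3000, 31, cs, 6), (Rae, 29, 3000, 31, eng, 7), (Rae, 29, 3000, 31, p1, 8), (Rae, 29, 3000, 31, p2, 7), (Rae, 29, 3000, 31, x3, 5), (Rae, 3, 3430, 31, cs, 6), (Rae, 3, 3430, 31, eng, 7), (Rae, 3, 3430, 31, p1, 8), (Rae, 3, 3430, 31, p2, 7), (Rae, 3, 3430, 31, x3, 5), (Rae, 31, 940, 22, cs, 6), (Rae, 31, 940, 22, eng, 7), (Rae, 31, 940, 22, p1, 8), (Rae, 31, 940, 22, p2, 7), (Rae, 31, 940, 22, x3, 5)}
Apply σ_{floor < 7}; surviving tuples: {(Mo, 1, 5290, 30, cs, 1), (Mo, 1, 5290, 30, qa, 5), (Mo, 1, 5290, 30, rd, 2), (Mo, 1, 5290, 30, rd, 6), (Mo, 32, 3090, 27, cs, 1), (Mo, 32, 3090, 27, qa, 5), (Mo, 32, 3090, 27, rd, 2), (Mo, 32, 3090, 27, rd, 6), (Rae, 29, 3000, 31, cs, 6), (Rae, 29, 3000, 31, x3, 5), (Rae, 3, 3430, 31, cs, 6), (Rae, 3, 3430, 31, x3, 5), (Rae, 31, 940, 22, cs, 6), (Rae, 31, 940, 22, x3, 5)}
Keep only column(s) floor, eid (2 duplicate(s) eliminated): {(1, 27), (1, 30), (2, 27), (2, 30), (5, 22), (5, 27), (5, 30), (5, 31), (6, 22), (6, 27), (6, 30), (6, 31)}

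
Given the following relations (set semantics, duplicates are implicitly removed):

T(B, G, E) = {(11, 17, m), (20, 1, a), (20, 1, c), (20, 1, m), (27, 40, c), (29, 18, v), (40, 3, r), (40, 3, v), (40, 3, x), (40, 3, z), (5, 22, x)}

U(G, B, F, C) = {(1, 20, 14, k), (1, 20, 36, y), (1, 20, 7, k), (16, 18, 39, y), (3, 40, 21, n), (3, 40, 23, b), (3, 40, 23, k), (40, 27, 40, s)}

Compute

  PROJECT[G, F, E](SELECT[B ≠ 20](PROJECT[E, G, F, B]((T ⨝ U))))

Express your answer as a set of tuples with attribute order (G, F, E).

T ⋈ U (natural join on B, G): {(20, 1, a, 14, k), (20, 1, a, 36, y), (20, 1, a, 7, k), (20, 1, c, 14, k), (20, 1, c, 36, y), (20, 1, c, 7, k), (20, 1, m, 14, k), (20, 1, m, 36, y), (20, 1, m, 7, k), (27, 40, c, 40, s), (40, 3, r, 21, n), (40, 3, r, 23, b), (40, 3, r, 23, k), (40, 3, v, 21, n), (40, 3, v, 23, b), (40, 3, v, 23, k), (40, 3, x, 21, n), (40, 3, x, 23, b), (40, 3, x, 23, k), (40, 3, z, 21, n), (40, 3, z, 23, b), (40, 3, z, 23, k)}
π[E, G, F, B]: project onto (E, G, F, B) (4 duplicate(s) eliminated) → {(a, 1, 14, 20), (a, 1, 36, 20), (a, 1, 7, 20), (c, 1, 14, 20), (c, 1, 36, 20), (c, 1, 7, 20), (c, 40, 40, 27), (m, 1, 14, 20), (m, 1, 36, 20), (m, 1, 7, 20), (r, 3, 21, 40), (r, 3, 23, 40), (v, 3, 21, 40), (v, 3, 23, 40), (x, 3, 21, 40), (x, 3, 23, 40), (z, 3, 21, 40), (z, 3, 23, 40)}
Apply σ_{B ≠ 20}; surviving tuples: {(c, 40, 40, 27), (r, 3, 21, 40), (r, 3, 23, 40), (v, 3, 21, 40), (v, 3, 23, 40), (x, 3, 21, 40), (x, 3, 23, 40), (z, 3, 21, 40), (z, 3, 23, 40)}
π[G, F, E]: project onto (G, F, E) → {(3, 21, r), (3, 21, v), (3, 21, x), (3, 21, z), (3, 23, r), (3, 23, v), (3, 23, x), (3, 23, z), (40, 40, c)}

{(3, 21, r), (3, 21, v), (3, 21, x), (3, 21, z), (3, 23, r), (3, 23, v), (3, 23, x), (3, 23, z), (40, 40, c)}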